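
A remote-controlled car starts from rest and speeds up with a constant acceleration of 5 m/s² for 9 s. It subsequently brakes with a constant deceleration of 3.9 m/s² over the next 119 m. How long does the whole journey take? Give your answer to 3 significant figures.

12.0 s

Phase 1 (accelerating): v₀ = 0 m/s, a = 5 m/s².
v = v₀ + at = 0 + (5)(9) = 45.0 m/s
Δx = v₀t + ½at² = 0·9 + 0.5·5·9² = 202 m

Phase 2 (decelerating): v₀ = 45.0 m/s, a = -3.9 m/s².
v² = v₀² + 2aΔx = 45.0² + 2·-3.9·119 = 1100 → v = 33.1 m/s
t = (v − v₀)/a = (33.1 − 45.0)/-3.9 = 3.05 s
Total time = 9.00 + 3.05 = 12.0 s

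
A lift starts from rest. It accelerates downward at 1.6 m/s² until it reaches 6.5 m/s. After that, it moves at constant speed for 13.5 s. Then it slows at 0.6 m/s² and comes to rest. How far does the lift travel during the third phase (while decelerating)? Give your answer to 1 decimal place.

35.2 m

Phase 1 (accelerating): v₀ = 0 m/s, a = 1.6 m/s².
v = v₀ + at → t = (6.5 − 0) / 1.6 = 4.06 s
v² = v₀² + 2aΔx → Δx = (6.5² − 0²)/(2·1.6) = 13.2 m

Phase 2 (constant speed): v₀ = 6.50 m/s, a = 0 m/s².
v = v₀ + at = 6.50 + (0)(13.5) = 6.50 m/s
Δx = v₀t + ½at² = 6.50·13.5 + 0.5·0·13.5² = 87.8 m

Phase 3 (decelerating): v₀ = 6.50 m/s, a = -0.6 m/s².
v = v₀ + at → t = (0 − 6.50) / -0.6 = 10.8 s
v² = v₀² + 2aΔx → Δx = (0² − 6.50²)/(2·-0.6) = 35.2 m
Distance in phase 3 = 35.2 m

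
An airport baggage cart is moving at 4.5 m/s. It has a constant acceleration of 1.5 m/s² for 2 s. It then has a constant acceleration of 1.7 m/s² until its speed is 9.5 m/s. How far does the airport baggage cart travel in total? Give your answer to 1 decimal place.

Phase 1 (accelerating): v₀ = 4.50 m/s, a = 1.5 m/s².
v = v₀ + at = 4.50 + (1.5)(2) = 7.50 m/s
Δx = v₀t + ½at² = 4.50·2 + 0.5·1.5·2² = 12.0 m

Phase 2 (accelerating): v₀ = 7.50 m/s, a = 1.7 m/s².
v = v₀ + at → t = (9.5 − 7.50) / 1.7 = 1.18 s
v² = v₀² + 2aΔx → Δx = (9.5² − 7.50²)/(2·1.7) = 10.0 m
Total distance = 12.0 + 10.0 = 22.0 m

22.0 m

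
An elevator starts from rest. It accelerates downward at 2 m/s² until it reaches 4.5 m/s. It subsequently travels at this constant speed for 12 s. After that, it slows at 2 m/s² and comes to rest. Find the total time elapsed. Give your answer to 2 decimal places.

Phase 1 (accelerating): v₀ = 0 m/s, a = 2 m/s².
v = v₀ + at → t = (4.5 − 0) / 2 = 2.25 s
v² = v₀² + 2aΔx → Δx = (4.5² − 0²)/(2·2) = 5.06 m

Phase 2 (constant speed): v₀ = 4.50 m/s, a = 0 m/s².
v = v₀ + at = 4.50 + (0)(12) = 4.50 m/s
Δx = v₀t + ½at² = 4.50·12 + 0.5·0·12² = 54.0 m

Phase 3 (decelerating): v₀ = 4.50 m/s, a = -2 m/s².
v = v₀ + at → t = (0 − 4.50) / -2 = 2.25 s
v² = v₀² + 2aΔx → Δx = (0² − 4.50²)/(2·-2) = 5.06 m
Total time = 2.25 + 12.0 + 2.25 = 16.5 s

16.50 s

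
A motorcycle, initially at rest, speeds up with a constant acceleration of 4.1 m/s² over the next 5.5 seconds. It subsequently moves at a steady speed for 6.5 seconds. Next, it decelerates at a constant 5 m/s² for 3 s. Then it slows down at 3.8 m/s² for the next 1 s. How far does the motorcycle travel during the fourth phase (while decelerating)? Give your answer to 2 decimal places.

5.65 m

Phase 1 (accelerating): v₀ = 0 m/s, a = 4.1 m/s².
v = v₀ + at = 0 + (4.1)(5.5) = 22.5 m/s
Δx = v₀t + ½at² = 0·5.5 + 0.5·4.1·5.5² = 62.0 m

Phase 2 (constant speed): v₀ = 22.5 m/s, a = 0 m/s².
v = v₀ + at = 22.5 + (0)(6.5) = 22.5 m/s
Δx = v₀t + ½at² = 22.5·6.5 + 0.5·0·6.5² = 147 m

Phase 3 (decelerating): v₀ = 22.5 m/s, a = -5 m/s².
v = v₀ + at = 22.5 + (-5)(3) = 7.55 m/s
Δx = v₀t + ½at² = 22.5·3 + 0.5·-5·3² = 45.1 m

Phase 4 (decelerating): v₀ = 7.55 m/s, a = -3.8 m/s².
v = v₀ + at = 7.55 + (-3.8)(1) = 3.75 m/s
Δx = v₀t + ½at² = 7.55·1 + 0.5·-3.8·1² = 5.65 m
Distance in phase 4 = 5.65 m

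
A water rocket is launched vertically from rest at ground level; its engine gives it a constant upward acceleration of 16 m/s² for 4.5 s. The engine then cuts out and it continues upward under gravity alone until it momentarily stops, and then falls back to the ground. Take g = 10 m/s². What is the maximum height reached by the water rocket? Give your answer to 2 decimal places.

Phase 1 (powered ascent): v₀ = 0 m/s, a = 16 m/s².
v = v₀ + at = 0 + (16)(4.5) = 72.0 m/s
Δx = v₀t + ½at² = 0·4.5 + 0.5·16·4.5² = 162 m

Phase 2 (coasting upward): v₀ = 72.0 m/s, a = -10 m/s².
v = v₀ + at → t = (0 − 72.0) / -10 = 7.20 s
v² = v₀² + 2aΔx → Δx = (0² − 72.0²)/(2·-10) = 259 m
Maximum height = 162 + 259 = 421 m

421.20 m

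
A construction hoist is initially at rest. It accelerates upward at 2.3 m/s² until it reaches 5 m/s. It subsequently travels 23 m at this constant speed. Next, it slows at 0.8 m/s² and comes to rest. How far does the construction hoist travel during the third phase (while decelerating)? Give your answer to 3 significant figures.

15.6 m

Phase 1 (accelerating): v₀ = 0 m/s, a = 2.3 m/s².
v = v₀ + at → t = (5 − 0) / 2.3 = 2.17 s
v² = v₀² + 2aΔx → Δx = (5² − 0²)/(2·2.3) = 5.43 m

Phase 2 (constant speed): v₀ = 5.00 m/s, a = 0 m/s².
Constant speed: t = d/v = 23/5.00 = 4.60 s

Phase 3 (decelerating): v₀ = 5.00 m/s, a = -0.8 m/s².
v = v₀ + at → t = (0 − 5.00) / -0.8 = 6.25 s
v² = v₀² + 2aΔx → Δx = (0² − 5.00²)/(2·-0.8) = 15.6 m
Distance in phase 3 = 15.6 m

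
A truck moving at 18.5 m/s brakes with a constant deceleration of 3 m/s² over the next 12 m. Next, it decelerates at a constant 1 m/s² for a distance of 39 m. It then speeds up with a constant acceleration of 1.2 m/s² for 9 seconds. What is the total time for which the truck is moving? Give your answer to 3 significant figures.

12.3 s

Phase 1 (decelerating): v₀ = 18.5 m/s, a = -3 m/s².
v² = v₀² + 2aΔx = 18.5² + 2·-3·12 = 270 → v = 16.4 m/s
t = (v − v₀)/a = (16.4 − 18.5)/-3 = 0.687 s

Phase 2 (decelerating): v₀ = 16.4 m/s, a = -1 m/s².
v² = v₀² + 2aΔx = 16.4² + 2·-1·39 = 192 → v = 13.9 m/s
t = (v − v₀)/a = (13.9 − 16.4)/-1 = 2.57 s

Phase 3 (accelerating): v₀ = 13.9 m/s, a = 1.2 m/s².
v = v₀ + at = 13.9 + (1.2)(9) = 24.7 m/s
Δx = v₀t + ½at² = 13.9·9 + 0.5·1.2·9² = 173 m
Total time = 0.687 + 2.57 + 9.00 = 12.3 s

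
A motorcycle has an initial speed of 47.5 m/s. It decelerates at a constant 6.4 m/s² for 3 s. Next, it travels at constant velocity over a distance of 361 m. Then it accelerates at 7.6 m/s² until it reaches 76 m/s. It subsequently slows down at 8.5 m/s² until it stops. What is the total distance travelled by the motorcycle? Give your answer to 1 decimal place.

1141.8 m

Phase 1 (decelerating): v₀ = 47.5 m/s, a = -6.4 m/s².
v = v₀ + at = 47.5 + (-6.4)(3) = 28.3 m/s
Δx = v₀t + ½at² = 47.5·3 + 0.5·-6.4·3² = 114 m

Phase 2 (constant speed): v₀ = 28.3 m/s, a = 0 m/s².
Constant speed: t = d/v = 361/28.3 = 12.8 s

Phase 3 (accelerating): v₀ = 28.3 m/s, a = 7.6 m/s².
v = v₀ + at → t = (76 − 28.3) / 7.6 = 6.28 s
v² = v₀² + 2aΔx → Δx = (76² − 28.3²)/(2·7.6) = 327 m

Phase 4 (decelerating): v₀ = 76.0 m/s, a = -8.5 m/s².
v = v₀ + at → t = (0 − 76.0) / -8.5 = 8.94 s
v² = v₀² + 2aΔx → Δx = (0² − 76.0²)/(2·-8.5) = 340 m
Total distance = 114 + 361 + 327 + 340 = 1140 m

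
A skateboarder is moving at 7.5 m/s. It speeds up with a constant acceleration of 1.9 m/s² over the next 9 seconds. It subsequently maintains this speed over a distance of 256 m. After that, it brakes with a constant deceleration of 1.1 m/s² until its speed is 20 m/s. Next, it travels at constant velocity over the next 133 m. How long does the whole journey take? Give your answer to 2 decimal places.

30.24 s

Phase 1 (accelerating): v₀ = 7.50 m/s, a = 1.9 m/s².
v = v₀ + at = 7.50 + (1.9)(9) = 24.6 m/s
Δx = v₀t + ½at² = 7.50·9 + 0.5·1.9·9² = 144 m

Phase 2 (constant speed): v₀ = 24.6 m/s, a = 0 m/s².
Constant speed: t = d/v = 256/24.6 = 10.4 s

Phase 3 (decelerating): v₀ = 24.6 m/s, a = -1.1 m/s².
v = v₀ + at → t = (20 − 24.6) / -1.1 = 4.18 s
v² = v₀² + 2aΔx → Δx = (20² − 24.6²)/(2·-1.1) = 93.3 m

Phase 4 (constant speed): v₀ = 20.0 m/s, a = 0 m/s².
Constant speed: t = d/v = 133/20.0 = 6.65 s
Total time = 9.00 + 10.4 + 4.18 + 6.65 = 30.2 s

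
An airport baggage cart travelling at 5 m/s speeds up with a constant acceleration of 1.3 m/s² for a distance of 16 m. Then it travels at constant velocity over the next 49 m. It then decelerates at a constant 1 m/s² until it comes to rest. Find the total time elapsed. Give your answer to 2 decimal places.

16.60 s

Phase 1 (accelerating): v₀ = 5.00 m/s, a = 1.3 m/s².
v² = v₀² + 2aΔx = 5.00² + 2·1.3·16 = 66.6 → v = 8.16 m/s
t = (v − v₀)/a = (8.16 − 5.00)/1.3 = 2.43 s

Phase 2 (constant speed): v₀ = 8.16 m/s, a = 0 m/s².
Constant speed: t = d/v = 49/8.16 = 6.00 s

Phase 3 (decelerating): v₀ = 8.16 m/s, a = -1 m/s².
v = v₀ + at → t = (0 − 8.16) / -1 = 8.16 s
v² = v₀² + 2aΔx → Δx = (0² − 8.16²)/(2·-1) = 33.3 m
Total time = 2.43 + 6.00 + 8.16 = 16.6 s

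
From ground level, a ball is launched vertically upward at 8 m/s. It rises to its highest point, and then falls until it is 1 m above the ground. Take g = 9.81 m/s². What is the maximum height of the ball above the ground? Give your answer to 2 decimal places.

3.26 m

Phase 1 (rising): v₀ = 8.00 m/s, a = -9.81 m/s².
v = v₀ + at → t = (0 − 8.00) / -9.81 = 0.815 s
v² = v₀² + 2aΔx → Δx = (0² − 8.00²)/(2·-9.81) = 3.26 m
Maximum height = 3.26 m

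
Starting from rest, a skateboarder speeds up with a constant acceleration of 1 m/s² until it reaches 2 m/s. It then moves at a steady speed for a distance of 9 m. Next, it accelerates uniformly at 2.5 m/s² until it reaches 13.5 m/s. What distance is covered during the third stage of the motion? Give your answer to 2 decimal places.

Phase 1 (accelerating): v₀ = 0 m/s, a = 1 m/s².
v = v₀ + at → t = (2 − 0) / 1 = 2.00 s
v² = v₀² + 2aΔx → Δx = (2² − 0²)/(2·1) = 2.00 m

Phase 2 (constant speed): v₀ = 2.00 m/s, a = 0 m/s².
Constant speed: t = d/v = 9/2.00 = 4.50 s

Phase 3 (accelerating): v₀ = 2.00 m/s, a = 2.5 m/s².
v = v₀ + at → t = (13.5 − 2.00) / 2.5 = 4.60 s
v² = v₀² + 2aΔx → Δx = (13.5² − 2.00²)/(2·2.5) = 35.6 m
Distance in phase 3 = 35.6 m

35.65 m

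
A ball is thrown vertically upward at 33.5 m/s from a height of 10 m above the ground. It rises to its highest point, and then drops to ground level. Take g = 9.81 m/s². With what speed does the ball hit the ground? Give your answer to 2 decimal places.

36.31 m/s

Phase 1 (rising): v₀ = 33.5 m/s, a = -9.81 m/s².
v = v₀ + at → t = (0 − 33.5) / -9.81 = 3.41 s
v² = v₀² + 2aΔx → Δx = (0² − 33.5²)/(2·-9.81) = 57.2 m

Phase 2 (falling): v₀ = 0 m/s, a = -9.81 m/s².
Falls 67.2 m from rest: t = √(2·67.2/9.81) = 3.70 s; v = g·t = 36.3 m/s.
Final speed = 36.3 m/s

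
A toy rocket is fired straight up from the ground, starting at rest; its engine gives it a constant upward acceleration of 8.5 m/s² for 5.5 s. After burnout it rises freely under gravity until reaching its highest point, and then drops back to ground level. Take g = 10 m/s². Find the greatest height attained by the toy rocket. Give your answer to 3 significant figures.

238 m

Phase 1 (powered ascent): v₀ = 0 m/s, a = 8.5 m/s².
v = v₀ + at = 0 + (8.5)(5.5) = 46.8 m/s
Δx = v₀t + ½at² = 0·5.5 + 0.5·8.5·5.5² = 129 m

Phase 2 (coasting upward): v₀ = 46.8 m/s, a = -10 m/s².
v = v₀ + at → t = (0 − 46.8) / -10 = 4.67 s
v² = v₀² + 2aΔx → Δx = (0² − 46.8²)/(2·-10) = 109 m
Maximum height = 129 + 109 = 238 m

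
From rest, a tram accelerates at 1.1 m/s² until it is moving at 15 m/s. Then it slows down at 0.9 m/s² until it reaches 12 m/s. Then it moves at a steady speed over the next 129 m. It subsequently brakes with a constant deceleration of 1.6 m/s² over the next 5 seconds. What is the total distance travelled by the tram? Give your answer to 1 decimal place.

Phase 1 (accelerating): v₀ = 0 m/s, a = 1.1 m/s².
v = v₀ + at → t = (15 − 0) / 1.1 = 13.6 s
v² = v₀² + 2aΔx → Δx = (15² − 0²)/(2·1.1) = 102 m

Phase 2 (decelerating): v₀ = 15.0 m/s, a = -0.9 m/s².
v = v₀ + at → t = (12 − 15.0) / -0.9 = 3.33 s
v² = v₀² + 2aΔx → Δx = (12² − 15.0²)/(2·-0.9) = 45.0 m

Phase 3 (constant speed): v₀ = 12.0 m/s, a = 0 m/s².
Constant speed: t = d/v = 129/12.0 = 10.8 s

Phase 4 (decelerating): v₀ = 12.0 m/s, a = -1.6 m/s².
v = v₀ + at = 12.0 + (-1.6)(5) = 4.00 m/s
Δx = v₀t + ½at² = 12.0·5 + 0.5·-1.6·5² = 40.0 m
Total distance = 102 + 45.0 + 129 + 40.0 = 316 m

316.3 m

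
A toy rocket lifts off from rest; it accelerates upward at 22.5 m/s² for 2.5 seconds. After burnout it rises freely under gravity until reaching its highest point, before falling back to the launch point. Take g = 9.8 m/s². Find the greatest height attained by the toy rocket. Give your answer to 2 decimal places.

231.74 m

Phase 1 (powered ascent): v₀ = 0 m/s, a = 22.5 m/s².
v = v₀ + at = 0 + (22.5)(2.5) = 56.2 m/s
Δx = v₀t + ½at² = 0·2.5 + 0.5·22.5·2.5² = 70.3 m

Phase 2 (coasting upward): v₀ = 56.2 m/s, a = -9.8 m/s².
v = v₀ + at → t = (0 − 56.2) / -9.8 = 5.74 s
v² = v₀² + 2aΔx → Δx = (0² − 56.2²)/(2·-9.8) = 161 m
Maximum height = 70.3 + 161 = 232 m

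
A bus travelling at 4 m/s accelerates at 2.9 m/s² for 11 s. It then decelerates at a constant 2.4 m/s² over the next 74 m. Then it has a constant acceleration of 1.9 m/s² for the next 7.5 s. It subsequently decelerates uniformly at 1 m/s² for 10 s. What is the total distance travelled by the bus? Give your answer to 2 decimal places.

974.10 m

Phase 1 (accelerating): v₀ = 4.00 m/s, a = 2.9 m/s².
v = v₀ + at = 4.00 + (2.9)(11) = 35.9 m/s
Δx = v₀t + ½at² = 4.00·11 + 0.5·2.9·11² = 219 m

Phase 2 (decelerating): v₀ = 35.9 m/s, a = -2.4 m/s².
v² = v₀² + 2aΔx = 35.9² + 2·-2.4·74 = 934 → v = 30.6 m/s
t = (v − v₀)/a = (30.6 − 35.9)/-2.4 = 2.23 s

Phase 3 (accelerating): v₀ = 30.6 m/s, a = 1.9 m/s².
v = v₀ + at = 30.6 + (1.9)(7.5) = 44.8 m/s
Δx = v₀t + ½at² = 30.6·7.5 + 0.5·1.9·7.5² = 283 m

Phase 4 (decelerating): v₀ = 44.8 m/s, a = -1 m/s².
v = v₀ + at = 44.8 + (-1)(10) = 34.8 m/s
Δx = v₀t + ½at² = 44.8·10 + 0.5·-1·10² = 398 m
Total distance = 219 + 74.0 + 283 + 398 = 974 m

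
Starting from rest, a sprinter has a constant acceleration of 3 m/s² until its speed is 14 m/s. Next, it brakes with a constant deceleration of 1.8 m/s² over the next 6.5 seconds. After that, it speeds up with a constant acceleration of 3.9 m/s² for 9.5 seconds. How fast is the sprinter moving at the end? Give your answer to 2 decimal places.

39.35 m/s

Phase 1 (accelerating): v₀ = 0 m/s, a = 3 m/s².
v = v₀ + at → t = (14 − 0) / 3 = 4.67 s
v² = v₀² + 2aΔx → Δx = (14² − 0²)/(2·3) = 32.7 m

Phase 2 (decelerating): v₀ = 14.0 m/s, a = -1.8 m/s².
v = v₀ + at = 14.0 + (-1.8)(6.5) = 2.30 m/s
Δx = v₀t + ½at² = 14.0·6.5 + 0.5·-1.8·6.5² = 53.0 m

Phase 3 (accelerating): v₀ = 2.30 m/s, a = 3.9 m/s².
v = v₀ + at = 2.30 + (3.9)(9.5) = 39.3 m/s
Δx = v₀t + ½at² = 2.30·9.5 + 0.5·3.9·9.5² = 198 m
Final speed = 39.3 m/s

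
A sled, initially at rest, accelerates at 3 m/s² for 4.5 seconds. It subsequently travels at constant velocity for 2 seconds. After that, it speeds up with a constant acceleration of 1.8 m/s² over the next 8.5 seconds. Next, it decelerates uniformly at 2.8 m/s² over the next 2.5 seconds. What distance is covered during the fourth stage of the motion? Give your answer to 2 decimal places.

Phase 1 (accelerating): v₀ = 0 m/s, a = 3 m/s².
v = v₀ + at = 0 + (3)(4.5) = 13.5 m/s
Δx = v₀t + ½at² = 0·4.5 + 0.5·3·4.5² = 30.4 m

Phase 2 (constant speed): v₀ = 13.5 m/s, a = 0 m/s².
v = v₀ + at = 13.5 + (0)(2) = 13.5 m/s
Δx = v₀t + ½at² = 13.5·2 + 0.5·0·2² = 27.0 m

Phase 3 (accelerating): v₀ = 13.5 m/s, a = 1.8 m/s².
v = v₀ + at = 13.5 + (1.8)(8.5) = 28.8 m/s
Δx = v₀t + ½at² = 13.5·8.5 + 0.5·1.8·8.5² = 180 m

Phase 4 (decelerating): v₀ = 28.8 m/s, a = -2.8 m/s².
v = v₀ + at = 28.8 + (-2.8)(2.5) = 21.8 m/s
Δx = v₀t + ½at² = 28.8·2.5 + 0.5·-2.8·2.5² = 63.2 m
Distance in phase 4 = 63.2 m

63.25 m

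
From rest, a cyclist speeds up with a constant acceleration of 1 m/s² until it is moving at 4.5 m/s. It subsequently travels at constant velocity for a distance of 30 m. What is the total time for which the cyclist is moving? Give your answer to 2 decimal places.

11.17 s

Phase 1 (accelerating): v₀ = 0 m/s, a = 1 m/s².
v = v₀ + at → t = (4.5 − 0) / 1 = 4.50 s
v² = v₀² + 2aΔx → Δx = (4.5² − 0²)/(2·1) = 10.1 m

Phase 2 (constant speed): v₀ = 4.50 m/s, a = 0 m/s².
Constant speed: t = d/v = 30/4.50 = 6.67 s
Total time = 4.50 + 6.67 = 11.2 s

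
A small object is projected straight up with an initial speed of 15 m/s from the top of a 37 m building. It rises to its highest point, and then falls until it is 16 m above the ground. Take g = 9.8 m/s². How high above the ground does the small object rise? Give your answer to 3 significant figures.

Phase 1 (rising): v₀ = 15.0 m/s, a = -9.8 m/s².
v = v₀ + at → t = (0 − 15.0) / -9.8 = 1.53 s
v² = v₀² + 2aΔx → Δx = (0² − 15.0²)/(2·-9.8) = 11.5 m
Maximum height = 37 + 11.5 = 48.5 m

48.5 m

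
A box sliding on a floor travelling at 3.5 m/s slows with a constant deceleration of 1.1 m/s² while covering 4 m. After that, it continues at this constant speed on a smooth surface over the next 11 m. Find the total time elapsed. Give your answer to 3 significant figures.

7.42 s

Phase 1 (decelerating): v₀ = 3.50 m/s, a = -1.1 m/s².
v² = v₀² + 2aΔx = 3.50² + 2·-1.1·4 = 3.45 → v = 1.86 m/s
t = (v − v₀)/a = (1.86 − 3.50)/-1.1 = 1.49 s

Phase 2 (constant speed): v₀ = 1.86 m/s, a = 0 m/s².
Constant speed: t = d/v = 11/1.86 = 5.92 s
Total time = 1.49 + 5.92 = 7.42 s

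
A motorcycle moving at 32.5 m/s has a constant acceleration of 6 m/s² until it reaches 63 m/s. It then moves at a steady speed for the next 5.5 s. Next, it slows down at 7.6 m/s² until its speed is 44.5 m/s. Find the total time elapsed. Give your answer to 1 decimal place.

13.0 s

Phase 1 (accelerating): v₀ = 32.5 m/s, a = 6 m/s².
v = v₀ + at → t = (63 − 32.5) / 6 = 5.08 s
v² = v₀² + 2aΔx → Δx = (63² − 32.5²)/(2·6) = 243 m

Phase 2 (constant speed): v₀ = 63.0 m/s, a = 0 m/s².
v = v₀ + at = 63.0 + (0)(5.5) = 63.0 m/s
Δx = v₀t + ½at² = 63.0·5.5 + 0.5·0·5.5² = 346 m

Phase 3 (decelerating): v₀ = 63.0 m/s, a = -7.6 m/s².
v = v₀ + at → t = (44.5 − 63.0) / -7.6 = 2.43 s
v² = v₀² + 2aΔx → Δx = (44.5² − 63.0²)/(2·-7.6) = 131 m
Total time = 5.08 + 5.50 + 2.43 = 13.0 s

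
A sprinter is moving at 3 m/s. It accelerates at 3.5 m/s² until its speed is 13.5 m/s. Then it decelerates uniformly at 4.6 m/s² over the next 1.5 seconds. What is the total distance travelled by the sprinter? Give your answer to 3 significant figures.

Phase 1 (accelerating): v₀ = 3.00 m/s, a = 3.5 m/s².
v = v₀ + at → t = (13.5 − 3.00) / 3.5 = 3.00 s
v² = v₀² + 2aΔx → Δx = (13.5² − 3.00²)/(2·3.5) = 24.8 m

Phase 2 (decelerating): v₀ = 13.5 m/s, a = -4.6 m/s².
v = v₀ + at = 13.5 + (-4.6)(1.5) = 6.60 m/s
Δx = v₀t + ½at² = 13.5·1.5 + 0.5·-4.6·1.5² = 15.1 m
Total distance = 24.8 + 15.1 = 39.8 m

39.8 m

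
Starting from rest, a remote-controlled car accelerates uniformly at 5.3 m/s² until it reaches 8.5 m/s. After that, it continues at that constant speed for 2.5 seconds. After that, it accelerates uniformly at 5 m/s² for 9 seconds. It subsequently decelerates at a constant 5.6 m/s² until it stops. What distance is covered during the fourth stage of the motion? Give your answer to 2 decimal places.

255.56 m

Phase 1 (accelerating): v₀ = 0 m/s, a = 5.3 m/s².
v = v₀ + at → t = (8.5 − 0) / 5.3 = 1.60 s
v² = v₀² + 2aΔx → Δx = (8.5² − 0²)/(2·5.3) = 6.82 m

Phase 2 (constant speed): v₀ = 8.50 m/s, a = 0 m/s².
v = v₀ + at = 8.50 + (0)(2.5) = 8.50 m/s
Δx = v₀t + ½at² = 8.50·2.5 + 0.5·0·2.5² = 21.2 m

Phase 3 (accelerating): v₀ = 8.50 m/s, a = 5 m/s².
v = v₀ + at = 8.50 + (5)(9) = 53.5 m/s
Δx = v₀t + ½at² = 8.50·9 + 0.5·5·9² = 279 m

Phase 4 (decelerating): v₀ = 53.5 m/s, a = -5.6 m/s².
v = v₀ + at → t = (0 − 53.5) / -5.6 = 9.55 s
v² = v₀² + 2aΔx → Δx = (0² − 53.5²)/(2·-5.6) = 256 m
Distance in phase 4 = 256 m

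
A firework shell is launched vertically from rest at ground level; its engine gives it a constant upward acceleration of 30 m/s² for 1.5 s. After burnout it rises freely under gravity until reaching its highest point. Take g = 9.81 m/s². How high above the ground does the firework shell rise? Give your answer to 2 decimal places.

136.96 m

Phase 1 (powered ascent): v₀ = 0 m/s, a = 30 m/s².
v = v₀ + at = 0 + (30)(1.5) = 45.0 m/s
Δx = v₀t + ½at² = 0·1.5 + 0.5·30·1.5² = 33.8 m

Phase 2 (coasting upward): v₀ = 45.0 m/s, a = -9.81 m/s².
v = v₀ + at → t = (0 − 45.0) / -9.81 = 4.59 s
v² = v₀² + 2aΔx → Δx = (0² − 45.0²)/(2·-9.81) = 103 m
Maximum height = 33.8 + 103 = 137 m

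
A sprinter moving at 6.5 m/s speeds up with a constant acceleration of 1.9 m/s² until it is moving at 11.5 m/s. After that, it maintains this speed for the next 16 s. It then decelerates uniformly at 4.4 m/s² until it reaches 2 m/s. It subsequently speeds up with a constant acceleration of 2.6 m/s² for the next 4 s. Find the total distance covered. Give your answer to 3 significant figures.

251 m

Phase 1 (accelerating): v₀ = 6.50 m/s, a = 1.9 m/s².
v = v₀ + at → t = (11.5 − 6.50) / 1.9 = 2.63 s
v² = v₀² + 2aΔx → Δx = (11.5² − 6.50²)/(2·1.9) = 23.7 m

Phase 2 (constant speed): v₀ = 11.5 m/s, a = 0 m/s².
v = v₀ + at = 11.5 + (0)(16) = 11.5 m/s
Δx = v₀t + ½at² = 11.5·16 + 0.5·0·16² = 184 m

Phase 3 (decelerating): v₀ = 11.5 m/s, a = -4.4 m/s².
v = v₀ + at → t = (2 − 11.5) / -4.4 = 2.16 s
v² = v₀² + 2aΔx → Δx = (2² − 11.5²)/(2·-4.4) = 14.6 m

Phase 4 (accelerating): v₀ = 2.00 m/s, a = 2.6 m/s².
v = v₀ + at = 2.00 + (2.6)(4) = 12.4 m/s
Δx = v₀t + ½at² = 2.00·4 + 0.5·2.6·4² = 28.8 m
Total distance = 23.7 + 184 + 14.6 + 28.8 = 251 m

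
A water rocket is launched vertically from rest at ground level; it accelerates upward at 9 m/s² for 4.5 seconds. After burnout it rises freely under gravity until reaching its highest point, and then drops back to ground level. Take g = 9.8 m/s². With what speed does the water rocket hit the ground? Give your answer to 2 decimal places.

58.53 m/s

Phase 1 (powered ascent): v₀ = 0 m/s, a = 9 m/s².
v = v₀ + at = 0 + (9)(4.5) = 40.5 m/s
Δx = v₀t + ½at² = 0·4.5 + 0.5·9·4.5² = 91.1 m

Phase 2 (coasting upward): v₀ = 40.5 m/s, a = -9.8 m/s².
v = v₀ + at → t = (0 − 40.5) / -9.8 = 4.13 s
v² = v₀² + 2aΔx → Δx = (0² − 40.5²)/(2·-9.8) = 83.7 m

Phase 3 (free fall): v₀ = 0 m/s, a = -9.8 m/s².
Falls 175 m from rest: t = √(2·175/9.8) = 5.97 s; v = g·t = 58.5 m/s.
Impact speed = 58.5 m/s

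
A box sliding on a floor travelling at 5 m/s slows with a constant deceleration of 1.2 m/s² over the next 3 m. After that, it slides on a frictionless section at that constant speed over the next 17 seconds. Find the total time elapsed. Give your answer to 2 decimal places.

17.65 s

Phase 1 (decelerating): v₀ = 5.00 m/s, a = -1.2 m/s².
v² = v₀² + 2aΔx = 5.00² + 2·-1.2·3 = 17.8 → v = 4.22 m/s
t = (v − v₀)/a = (4.22 − 5.00)/-1.2 = 0.651 s

Phase 2 (constant speed): v₀ = 4.22 m/s, a = 0 m/s².
v = v₀ + at = 4.22 + (0)(17) = 4.22 m/s
Δx = v₀t + ½at² = 4.22·17 + 0.5·0·17² = 71.7 m
Total time = 0.651 + 17.0 = 17.7 s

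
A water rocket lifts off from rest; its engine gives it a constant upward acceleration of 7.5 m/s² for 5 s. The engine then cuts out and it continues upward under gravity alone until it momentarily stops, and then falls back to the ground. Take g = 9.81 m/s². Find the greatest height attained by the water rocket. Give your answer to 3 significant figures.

165 m

Phase 1 (powered ascent): v₀ = 0 m/s, a = 7.5 m/s².
v = v₀ + at = 0 + (7.5)(5) = 37.5 m/s
Δx = v₀t + ½at² = 0·5 + 0.5·7.5·5² = 93.8 m

Phase 2 (coasting upward): v₀ = 37.5 m/s, a = -9.81 m/s².
v = v₀ + at → t = (0 − 37.5) / -9.81 = 3.82 s
v² = v₀² + 2aΔx → Δx = (0² − 37.5²)/(2·-9.81) = 71.7 m
Maximum height = 93.8 + 71.7 = 165 m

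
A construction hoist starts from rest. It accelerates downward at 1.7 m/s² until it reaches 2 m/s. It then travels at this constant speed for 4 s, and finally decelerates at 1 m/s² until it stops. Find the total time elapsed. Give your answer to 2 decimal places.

Phase 1 (accelerating): v₀ = 0 m/s, a = 1.7 m/s².
v = v₀ + at → t = (2 − 0) / 1.7 = 1.18 s
v² = v₀² + 2aΔx → Δx = (2² − 0²)/(2·1.7) = 1.18 m

Phase 2 (constant speed): v₀ = 2.00 m/s, a = 0 m/s².
v = v₀ + at = 2.00 + (0)(4) = 2.00 m/s
Δx = v₀t + ½at² = 2.00·4 + 0.5·0·4² = 8.00 m

Phase 3 (decelerating): v₀ = 2.00 m/s, a = -1 m/s².
v = v₀ + at → t = (0 − 2.00) / -1 = 2.00 s
v² = v₀² + 2aΔx → Δx = (0² − 2.00²)/(2·-1) = 2.00 m
Total time = 1.18 + 4.00 + 2.00 = 7.18 s

7.18 s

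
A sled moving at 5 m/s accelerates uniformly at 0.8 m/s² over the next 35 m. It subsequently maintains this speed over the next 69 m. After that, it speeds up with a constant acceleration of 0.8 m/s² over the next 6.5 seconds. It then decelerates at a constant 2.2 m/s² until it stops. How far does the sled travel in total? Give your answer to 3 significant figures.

Phase 1 (accelerating): v₀ = 5.00 m/s, a = 0.8 m/s².
v² = v₀² + 2aΔx = 5.00² + 2·0.8·35 = 81.0 → v = 9.00 m/s
t = (v − v₀)/a = (9.00 − 5.00)/0.8 = 5.00 s

Phase 2 (constant speed): v₀ = 9.00 m/s, a = 0 m/s².
Constant speed: t = d/v = 69/9.00 = 7.67 s

Phase 3 (accelerating): v₀ = 9.00 m/s, a = 0.8 m/s².
v = v₀ + at = 9.00 + (0.8)(6.5) = 14.2 m/s
Δx = v₀t + ½at² = 9.00·6.5 + 0.5·0.8·6.5² = 75.4 m

Phase 4 (decelerating): v₀ = 14.2 m/s, a = -2.2 m/s².
v = v₀ + at → t = (0 − 14.2) / -2.2 = 6.45 s
v² = v₀² + 2aΔx → Δx = (0² − 14.2²)/(2·-2.2) = 45.8 m
Total distance = 35.0 + 69.0 + 75.4 + 45.8 = 225 m

225 m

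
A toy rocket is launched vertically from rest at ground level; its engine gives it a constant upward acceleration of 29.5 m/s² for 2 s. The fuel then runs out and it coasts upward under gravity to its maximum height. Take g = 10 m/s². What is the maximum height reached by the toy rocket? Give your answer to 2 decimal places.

233.05 m

Phase 1 (powered ascent): v₀ = 0 m/s, a = 29.5 m/s².
v = v₀ + at = 0 + (29.5)(2) = 59.0 m/s
Δx = v₀t + ½at² = 0·2 + 0.5·29.5·2² = 59.0 m

Phase 2 (coasting upward): v₀ = 59.0 m/s, a = -10 m/s².
v = v₀ + at → t = (0 − 59.0) / -10 = 5.90 s
v² = v₀² + 2aΔx → Δx = (0² − 59.0²)/(2·-10) = 174 m
Maximum height = 59.0 + 174 = 233 m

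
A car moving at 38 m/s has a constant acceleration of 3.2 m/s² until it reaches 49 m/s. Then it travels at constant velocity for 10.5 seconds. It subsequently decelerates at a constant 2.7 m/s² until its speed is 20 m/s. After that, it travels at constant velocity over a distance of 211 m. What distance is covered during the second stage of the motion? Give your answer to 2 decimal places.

514.50 m

Phase 1 (accelerating): v₀ = 38.0 m/s, a = 3.2 m/s².
v = v₀ + at → t = (49 − 38.0) / 3.2 = 3.44 s
v² = v₀² + 2aΔx → Δx = (49² − 38.0²)/(2·3.2) = 150 m

Phase 2 (constant speed): v₀ = 49.0 m/s, a = 0 m/s².
v = v₀ + at = 49.0 + (0)(10.5) = 49.0 m/s
Δx = v₀t + ½at² = 49.0·10.5 + 0.5·0·10.5² = 514 m
Distance in phase 2 = 514 m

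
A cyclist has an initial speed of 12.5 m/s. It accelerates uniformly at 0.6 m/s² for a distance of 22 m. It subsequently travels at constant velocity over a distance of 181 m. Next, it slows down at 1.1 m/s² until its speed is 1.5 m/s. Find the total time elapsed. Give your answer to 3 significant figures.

26.0 s

Phase 1 (accelerating): v₀ = 12.5 m/s, a = 0.6 m/s².
v² = v₀² + 2aΔx = 12.5² + 2·0.6·22 = 183 → v = 13.5 m/s
t = (v − v₀)/a = (13.5 − 12.5)/0.6 = 1.69 s

Phase 2 (constant speed): v₀ = 13.5 m/s, a = 0 m/s².
Constant speed: t = d/v = 181/13.5 = 13.4 s

Phase 3 (decelerating): v₀ = 13.5 m/s, a = -1.1 m/s².
v = v₀ + at → t = (1.5 − 13.5) / -1.1 = 10.9 s
v² = v₀² + 2aΔx → Δx = (1.5² − 13.5²)/(2·-1.1) = 82.0 m
Total time = 1.69 + 13.4 + 10.9 = 26.0 s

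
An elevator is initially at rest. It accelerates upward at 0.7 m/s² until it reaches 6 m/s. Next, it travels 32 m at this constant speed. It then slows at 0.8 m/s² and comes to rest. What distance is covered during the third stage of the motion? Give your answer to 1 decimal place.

Phase 1 (accelerating): v₀ = 0 m/s, a = 0.7 m/s².
v = v₀ + at → t = (6 − 0) / 0.7 = 8.57 s
v² = v₀² + 2aΔx → Δx = (6² − 0²)/(2·0.7) = 25.7 m

Phase 2 (constant speed): v₀ = 6.00 m/s, a = 0 m/s².
Constant speed: t = d/v = 32/6.00 = 5.33 s

Phase 3 (decelerating): v₀ = 6.00 m/s, a = -0.8 m/s².
v = v₀ + at → t = (0 − 6.00) / -0.8 = 7.50 s
v² = v₀² + 2aΔx → Δx = (0² − 6.00²)/(2·-0.8) = 22.5 m
Distance in phase 3 = 22.5 m

22.5 m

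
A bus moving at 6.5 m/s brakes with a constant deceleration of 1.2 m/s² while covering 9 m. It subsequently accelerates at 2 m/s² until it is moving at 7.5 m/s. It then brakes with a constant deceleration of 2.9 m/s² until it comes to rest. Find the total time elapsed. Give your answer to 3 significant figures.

Phase 1 (decelerating): v₀ = 6.50 m/s, a = -1.2 m/s².
v² = v₀² + 2aΔx = 6.50² + 2·-1.2·9 = 20.7 → v = 4.54 m/s
t = (v − v₀)/a = (4.54 − 6.50)/-1.2 = 1.63 s

Phase 2 (accelerating): v₀ = 4.54 m/s, a = 2 m/s².
v = v₀ + at → t = (7.5 − 4.54) / 2 = 1.48 s
v² = v₀² + 2aΔx → Δx = (7.5² − 4.54²)/(2·2) = 8.90 m

Phase 3 (decelerating): v₀ = 7.50 m/s, a = -2.9 m/s².
v = v₀ + at → t = (0 − 7.50) / -2.9 = 2.59 s
v² = v₀² + 2aΔx → Δx = (0² − 7.50²)/(2·-2.9) = 9.70 m
Total time = 1.63 + 1.48 + 2.59 = 5.69 s

5.69 s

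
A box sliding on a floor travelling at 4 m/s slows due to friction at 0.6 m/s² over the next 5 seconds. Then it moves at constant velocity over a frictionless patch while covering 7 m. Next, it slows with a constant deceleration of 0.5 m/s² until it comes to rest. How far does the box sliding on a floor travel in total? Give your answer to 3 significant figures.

Phase 1 (decelerating): v₀ = 4.00 m/s, a = -0.6 m/s².
v = v₀ + at = 4.00 + (-0.6)(5) = 1.00 m/s
Δx = v₀t + ½at² = 4.00·5 + 0.5·-0.6·5² = 12.5 m

Phase 2 (constant speed): v₀ = 1.00 m/s, a = 0 m/s².
Constant speed: t = d/v = 7/1.00 = 7.00 s

Phase 3 (decelerating): v₀ = 1.00 m/s, a = -0.5 m/s².
v = v₀ + at → t = (0 − 1.00) / -0.5 = 2.00 s
v² = v₀² + 2aΔx → Δx = (0² − 1.00²)/(2·-0.5) = 1.00 m
Total distance = 12.5 + 7.00 + 1.00 = 20.5 m

20.5 m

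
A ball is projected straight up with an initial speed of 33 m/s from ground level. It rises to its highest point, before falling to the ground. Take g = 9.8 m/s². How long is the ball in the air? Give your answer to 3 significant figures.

Phase 1 (rising): v₀ = 33.0 m/s, a = -9.8 m/s².
v = v₀ + at → t = (0 − 33.0) / -9.8 = 3.37 s
v² = v₀² + 2aΔx → Δx = (0² − 33.0²)/(2·-9.8) = 55.6 m

Phase 2 (falling): v₀ = 0 m/s, a = -9.8 m/s².
Falls 55.6 m from rest: t = √(2·55.6/9.8) = 3.37 s; v = g·t = 33.0 m/s.
Total time = 3.37 + 3.37 = 6.73 s

6.73 s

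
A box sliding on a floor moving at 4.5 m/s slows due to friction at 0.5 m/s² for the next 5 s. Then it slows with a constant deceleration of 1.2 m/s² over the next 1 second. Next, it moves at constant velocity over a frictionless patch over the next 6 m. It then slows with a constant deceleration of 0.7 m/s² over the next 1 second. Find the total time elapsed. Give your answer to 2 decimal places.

Phase 1 (decelerating): v₀ = 4.50 m/s, a = -0.5 m/s².
v = v₀ + at = 4.50 + (-0.5)(5) = 2.00 m/s
Δx = v₀t + ½at² = 4.50·5 + 0.5·-0.5·5² = 16.2 m

Phase 2 (decelerating): v₀ = 2.00 m/s, a = -1.2 m/s².
v = v₀ + at = 2.00 + (-1.2)(1) = 0.800 m/s
Δx = v₀t + ½at² = 2.00·1 + 0.5·-1.2·1² = 1.40 m

Phase 3 (constant speed): v₀ = 0.800 m/s, a = 0 m/s².
Constant speed: t = d/v = 6/0.800 = 7.50 s

Phase 4 (decelerating): v₀ = 0.800 m/s, a = -0.7 m/s².
v = v₀ + at = 0.800 + (-0.7)(1) = 0.100 m/s
Δx = v₀t + ½at² = 0.800·1 + 0.5·-0.7·1² = 0.450 m
Total time = 5.00 + 1.00 + 7.50 + 1.00 = 14.5 s

14.50 s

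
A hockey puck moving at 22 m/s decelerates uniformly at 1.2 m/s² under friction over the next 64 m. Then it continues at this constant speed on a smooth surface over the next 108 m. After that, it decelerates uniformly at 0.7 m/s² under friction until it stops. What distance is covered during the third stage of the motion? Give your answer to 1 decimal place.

236.0 m

Phase 1 (decelerating): v₀ = 22.0 m/s, a = -1.2 m/s².
v² = v₀² + 2aΔx = 22.0² + 2·-1.2·64 = 330 → v = 18.2 m/s
t = (v − v₀)/a = (18.2 − 22.0)/-1.2 = 3.19 s

Phase 2 (constant speed): v₀ = 18.2 m/s, a = 0 m/s².
Constant speed: t = d/v = 108/18.2 = 5.94 s

Phase 3 (decelerating): v₀ = 18.2 m/s, a = -0.7 m/s².
v = v₀ + at → t = (0 − 18.2) / -0.7 = 26.0 s
v² = v₀² + 2aΔx → Δx = (0² − 18.2²)/(2·-0.7) = 236 m
Distance in phase 3 = 236 m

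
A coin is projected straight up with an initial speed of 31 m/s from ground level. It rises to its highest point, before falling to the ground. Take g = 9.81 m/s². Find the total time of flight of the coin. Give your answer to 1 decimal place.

6.3 s

Phase 1 (rising): v₀ = 31.0 m/s, a = -9.81 m/s².
v = v₀ + at → t = (0 − 31.0) / -9.81 = 3.16 s
v² = v₀² + 2aΔx → Δx = (0² − 31.0²)/(2·-9.81) = 49.0 m

Phase 2 (falling): v₀ = 0 m/s, a = -9.81 m/s².
Falls 49.0 m from rest: t = √(2·49.0/9.81) = 3.16 s; v = g·t = 31.0 m/s.
Total time = 3.16 + 3.16 = 6.32 s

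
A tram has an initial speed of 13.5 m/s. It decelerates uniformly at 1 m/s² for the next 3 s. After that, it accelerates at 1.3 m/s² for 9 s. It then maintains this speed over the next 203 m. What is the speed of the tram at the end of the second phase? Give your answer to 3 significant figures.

Phase 1 (decelerating): v₀ = 13.5 m/s, a = -1 m/s².
v = v₀ + at = 13.5 + (-1)(3) = 10.5 m/s
Δx = v₀t + ½at² = 13.5·3 + 0.5·-1·3² = 36.0 m

Phase 2 (accelerating): v₀ = 10.5 m/s, a = 1.3 m/s².
v = v₀ + at = 10.5 + (1.3)(9) = 22.2 m/s
Δx = v₀t + ½at² = 10.5·9 + 0.5·1.3·9² = 147 m
Speed at end of phase 2 = 22.2 m/s

22.2 m/s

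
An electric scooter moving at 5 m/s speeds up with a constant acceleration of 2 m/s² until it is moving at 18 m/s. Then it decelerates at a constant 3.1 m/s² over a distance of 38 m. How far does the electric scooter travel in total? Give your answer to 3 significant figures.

Phase 1 (accelerating): v₀ = 5.00 m/s, a = 2 m/s².
v = v₀ + at → t = (18 − 5.00) / 2 = 6.50 s
v² = v₀² + 2aΔx → Δx = (18² − 5.00²)/(2·2) = 74.8 m

Phase 2 (decelerating): v₀ = 18.0 m/s, a = -3.1 m/s².
v² = v₀² + 2aΔx = 18.0² + 2·-3.1·38 = 88.4 → v = 9.40 m/s
t = (v − v₀)/a = (9.40 − 18.0)/-3.1 = 2.77 s
Total distance = 74.8 + 38.0 = 113 m

113 m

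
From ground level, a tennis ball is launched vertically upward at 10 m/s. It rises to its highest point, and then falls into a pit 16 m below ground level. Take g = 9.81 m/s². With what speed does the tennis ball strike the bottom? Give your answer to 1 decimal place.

20.3 m/s

Phase 1 (rising): v₀ = 10.0 m/s, a = -9.81 m/s².
v = v₀ + at → t = (0 − 10.0) / -9.81 = 1.02 s
v² = v₀² + 2aΔx → Δx = (0² − 10.0²)/(2·-9.81) = 5.10 m

Phase 2 (falling): v₀ = 0 m/s, a = -9.81 m/s².
Falls 21.1 m from rest: t = √(2·21.1/9.81) = 2.07 s; v = g·t = 20.3 m/s.
Final speed = 20.3 m/s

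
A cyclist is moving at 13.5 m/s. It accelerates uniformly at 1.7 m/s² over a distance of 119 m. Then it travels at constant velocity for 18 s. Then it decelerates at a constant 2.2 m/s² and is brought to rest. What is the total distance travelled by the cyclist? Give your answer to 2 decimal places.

Phase 1 (accelerating): v₀ = 13.5 m/s, a = 1.7 m/s².
v² = v₀² + 2aΔx = 13.5² + 2·1.7·119 = 587 → v = 24.2 m/s
t = (v − v₀)/a = (24.2 − 13.5)/1.7 = 6.31 s

Phase 2 (constant speed): v₀ = 24.2 m/s, a = 0 m/s².
v = v₀ + at = 24.2 + (0)(18) = 24.2 m/s
Δx = v₀t + ½at² = 24.2·18 + 0.5·0·18² = 436 m

Phase 3 (decelerating): v₀ = 24.2 m/s, a = -2.2 m/s².
v = v₀ + at → t = (0 − 24.2) / -2.2 = 11.0 s
v² = v₀² + 2aΔx → Δx = (0² − 24.2²)/(2·-2.2) = 133 m
Total distance = 119 + 436 + 133 = 688 m

688.42 m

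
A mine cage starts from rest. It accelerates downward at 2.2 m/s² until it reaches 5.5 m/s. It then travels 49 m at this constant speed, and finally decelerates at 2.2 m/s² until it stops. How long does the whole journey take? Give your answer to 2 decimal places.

Phase 1 (accelerating): v₀ = 0 m/s, a = 2.2 m/s².
v = v₀ + at → t = (5.5 − 0) / 2.2 = 2.50 s
v² = v₀² + 2aΔx → Δx = (5.5² − 0²)/(2·2.2) = 6.87 m

Phase 2 (constant speed): v₀ = 5.50 m/s, a = 0 m/s².
Constant speed: t = d/v = 49/5.50 = 8.91 s

Phase 3 (decelerating): v₀ = 5.50 m/s, a = -2.2 m/s².
v = v₀ + at → t = (0 − 5.50) / -2.2 = 2.50 s
v² = v₀² + 2aΔx → Δx = (0² − 5.50²)/(2·-2.2) = 6.87 m
Total time = 2.50 + 8.91 + 2.50 = 13.9 s

13.91 s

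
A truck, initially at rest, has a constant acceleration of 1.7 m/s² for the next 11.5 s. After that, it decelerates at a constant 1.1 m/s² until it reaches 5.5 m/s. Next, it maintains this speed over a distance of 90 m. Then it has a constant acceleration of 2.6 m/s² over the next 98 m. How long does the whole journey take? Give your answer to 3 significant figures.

47.5 s

Phase 1 (accelerating): v₀ = 0 m/s, a = 1.7 m/s².
v = v₀ + at = 0 + (1.7)(11.5) = 19.6 m/s
Δx = v₀t + ½at² = 0·11.5 + 0.5·1.7·11.5² = 112 m

Phase 2 (decelerating): v₀ = 19.6 m/s, a = -1.1 m/s².
v = v₀ + at → t = (5.5 − 19.6) / -1.1 = 12.8 s
v² = v₀² + 2aΔx → Δx = (5.5² − 19.6²)/(2·-1.1) = 160 m

Phase 3 (constant speed): v₀ = 5.50 m/s, a = 0 m/s².
Constant speed: t = d/v = 90/5.50 = 16.4 s

Phase 4 (accelerating): v₀ = 5.50 m/s, a = 2.6 m/s².
v² = v₀² + 2aΔx = 5.50² + 2·2.6·98 = 540 → v = 23.2 m/s
t = (v − v₀)/a = (23.2 − 5.50)/2.6 = 6.82 s
Total time = 11.5 + 12.8 + 16.4 + 6.82 = 47.5 s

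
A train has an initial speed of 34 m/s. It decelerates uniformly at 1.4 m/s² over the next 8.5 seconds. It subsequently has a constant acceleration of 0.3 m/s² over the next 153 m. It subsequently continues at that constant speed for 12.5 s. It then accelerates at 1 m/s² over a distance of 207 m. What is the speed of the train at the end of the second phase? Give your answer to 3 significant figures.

Phase 1 (decelerating): v₀ = 34.0 m/s, a = -1.4 m/s².
v = v₀ + at = 34.0 + (-1.4)(8.5) = 22.1 m/s
Δx = v₀t + ½at² = 34.0·8.5 + 0.5·-1.4·8.5² = 238 m

Phase 2 (accelerating): v₀ = 22.1 m/s, a = 0.3 m/s².
v² = v₀² + 2aΔx = 22.1² + 2·0.3·153 = 580 → v = 24.1 m/s
t = (v − v₀)/a = (24.1 − 22.1)/0.3 = 6.63 s
Speed at end of phase 2 = 24.1 m/s

24.1 m/s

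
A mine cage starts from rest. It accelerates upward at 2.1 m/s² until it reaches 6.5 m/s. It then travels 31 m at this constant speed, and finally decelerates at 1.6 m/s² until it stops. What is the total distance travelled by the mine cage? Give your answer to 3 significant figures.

54.3 m

Phase 1 (accelerating): v₀ = 0 m/s, a = 2.1 m/s².
v = v₀ + at → t = (6.5 − 0) / 2.1 = 3.10 s
v² = v₀² + 2aΔx → Δx = (6.5² − 0²)/(2·2.1) = 10.1 m

Phase 2 (constant speed): v₀ = 6.50 m/s, a = 0 m/s².
Constant speed: t = d/v = 31/6.50 = 4.77 s

Phase 3 (decelerating): v₀ = 6.50 m/s, a = -1.6 m/s².
v = v₀ + at → t = (0 − 6.50) / -1.6 = 4.06 s
v² = v₀² + 2aΔx → Δx = (0² − 6.50²)/(2·-1.6) = 13.2 m
Total distance = 10.1 + 31.0 + 13.2 = 54.3 m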